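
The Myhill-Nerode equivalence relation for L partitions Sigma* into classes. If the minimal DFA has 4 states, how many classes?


Myhill-Nerode theorem:
Number of equivalence classes = number of states in minimal DFA
Minimal DFA states = 4
Therefore equivalence classes = 4

4


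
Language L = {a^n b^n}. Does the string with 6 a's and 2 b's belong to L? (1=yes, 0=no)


Language requires equal numbers of a's and b's
PDA pushes for each 'a', pops for each 'b'
Number of a's = 6
Number of b's = 2
6 != 2 -> Reject

0


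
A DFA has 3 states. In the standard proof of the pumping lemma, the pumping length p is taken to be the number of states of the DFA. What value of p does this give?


Pumping lemma for regular languages (standard proof):
Take p = |Q|, the number of DFA states.
Any string of length >= |Q| passes through |Q|+1 states while reading its first |Q| symbols,
so by pigeonhole some state repeats, giving the loop that can be pumped.
Here |Q| = 3
Therefore the proof uses p = 3

3


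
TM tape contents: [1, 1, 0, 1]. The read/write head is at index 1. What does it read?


Tape: [1, 1, 0, 1]
Positions: 0 1 2 3
Values:    1 1 0 1
Head at position 1
tape[1] = 1

1


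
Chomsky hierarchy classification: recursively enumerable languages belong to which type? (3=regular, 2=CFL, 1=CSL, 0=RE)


Chomsky hierarchy levels:
  Type 3: Regular (DFA/NFA/regex)
  Type 2: Context-free (PDA)
  Type 1: Context-sensitive
  Type 0: Recursively enumerable (TM)
'recursively enumerable' corresponds to Type 0

0


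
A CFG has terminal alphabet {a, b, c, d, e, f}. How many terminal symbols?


Terminal symbols: a, b, c, d, e, f
Counting each: a (#1), b (#2), c (#3), d (#4), e (#5), f (#6)
Total = 6

6


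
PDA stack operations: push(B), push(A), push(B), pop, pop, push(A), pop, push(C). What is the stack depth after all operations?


Tracing stack operations:
  push(B) -> stack = [B], depth=1
  push(A) -> stack = [B,A], depth=2
  push(B) -> stack = [B,A,B], depth=3
  pop -> removed B, stack = [B,A], depth=2
  pop -> removed A, stack = [B], depth=1
  push(A) -> stack = [B,A], depth=2
  pop -> removed A, stack = [B], depth=1
  push(C) -> stack = [B,C], depth=2
Final depth = 2

2


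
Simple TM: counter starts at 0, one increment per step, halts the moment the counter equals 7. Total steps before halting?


Counter starts at 0. Counting sequence:
  Step 1: counter = 1
  Step 2: counter = 2
  Step 3: counter = 3
  Step 4: counter = 4
  Step 5: counter = 5
  Step 6: counter = 6
  Step 7: counter = 7
Counter reached 7 -> halt
Total steps = 7

7


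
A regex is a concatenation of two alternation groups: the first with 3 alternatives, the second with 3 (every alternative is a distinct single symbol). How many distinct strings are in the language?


First group: 3 alternatives
Second group: 3 alternatives
Concatenation: each choice from group 1 pairs with each from group 2
Total = 3 x 3 = 9

9


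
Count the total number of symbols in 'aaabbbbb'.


String: 'aaabbbbb'
Counting characters:
  'a' appears 3 time(s)
  'b' appears 5 time(s)
Total length = 3 + 5 = 8

8


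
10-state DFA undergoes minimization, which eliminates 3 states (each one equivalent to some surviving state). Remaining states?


Original DFA: 10 states
Redundant states removed: 3
Minimized states = original - removed
= 10 - 3
= 7

7


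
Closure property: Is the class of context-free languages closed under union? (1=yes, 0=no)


CFL closure properties:
  Closed under: union, concatenation, Kleene star
  NOT closed under: intersection, complement
Operation 'union' is in closed list -> Yes (closed)

1


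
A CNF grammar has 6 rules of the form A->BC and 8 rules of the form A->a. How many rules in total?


CNF allows two rule forms:
  A -> BC (binary): 6 rules
  A -> a (terminal): 8 rules
Total = 6 + 8 = 14

14


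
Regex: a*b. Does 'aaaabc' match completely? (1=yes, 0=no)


Pattern: a*b
String: 'aaaabc'
Pattern requires: zero or more 'a's followed by exactly one 'b'
Found 4 leading 'a's
Remaining: 'bc'
Remaining is not 'b' -> no match
Result: 0

0


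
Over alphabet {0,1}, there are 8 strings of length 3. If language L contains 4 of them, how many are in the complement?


Alphabet: {0,1}
String length: 3
Total strings of length 3 = 2^3 = 8
Strings in L = 4
Complement = total - |L|
= 8 - 4
= 4

4


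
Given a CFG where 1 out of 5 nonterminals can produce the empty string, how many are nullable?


Nonterminals: {S, A, B, C, D}
A nonterminal is nullable if it can derive epsilon
Counting nullable nonterminals: 1
Total nullable = 1

1


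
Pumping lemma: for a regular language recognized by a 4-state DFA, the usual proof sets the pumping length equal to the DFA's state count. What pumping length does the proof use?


Pumping lemma for regular languages (standard proof):
Take p = |Q|, the number of DFA states.
Any string of length >= |Q| passes through |Q|+1 states while reading its first |Q| symbols,
so by pigeonhole some state repeats, giving the loop that can be pumped.
Here |Q| = 4
Therefore the proof uses p = 4

4


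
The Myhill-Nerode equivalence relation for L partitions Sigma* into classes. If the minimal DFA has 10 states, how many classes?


Myhill-Nerode theorem:
Number of equivalence classes = number of states in minimal DFA
Minimal DFA states = 10
Therefore equivalence classes = 10

10


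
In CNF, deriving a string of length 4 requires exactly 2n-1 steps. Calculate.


Chomsky Normal Form derivation:
String length n = 4
Each step either:
  - Splits a nonterminal into two (n-1 such steps)
  - Converts a nonterminal to terminal (n such steps)
Total = (n-1) + n = 2n - 1
= 2(4) - 1
= 8 - 1
= 7

7


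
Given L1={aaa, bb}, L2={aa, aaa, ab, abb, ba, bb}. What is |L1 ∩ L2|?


L1 = {aaa, bb}
L2 = {aa, aaa, ab, abb, ba, bb}
Checking each string in L1 against L2:
  'aaa': in L2? Yes
  'bb': in L2? Yes
Intersection = {aaa, bb}
|L1 ∩ L2| = 2

2


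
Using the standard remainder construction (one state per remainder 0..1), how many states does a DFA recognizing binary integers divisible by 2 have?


Divisibility by 2 is tracked via the remainder mod 2: 0, 1, ..., 1
The construction assigns one state to each remainder
Number of remainders = 2

2


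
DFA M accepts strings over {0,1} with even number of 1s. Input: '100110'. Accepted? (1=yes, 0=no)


DFA has 2 states: q_even (start, accept=yes) and q_odd
Processing string '100110' character by character:
  Position 0: read '1', 1-count=1 -> q_odd
  Position 1: read '0', 1-count=1 -> q_odd (no change)
  Position 2: read '0', 1-count=1 -> q_odd (no change)
  Position 3: read '1', 1-count=2 -> q_even
  Position 4: read '1', 1-count=3 -> q_odd
  Position 5: read '0', 1-count=3 -> q_odd (no change)
Final state: q_odd, total 1s = 3 (odd); the DFA requires an even count -> reject

0


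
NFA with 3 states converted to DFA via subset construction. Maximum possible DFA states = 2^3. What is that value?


NFA has 3 states
Subset construction: each DFA state = subset of NFA states
Maximum subsets = 2^3
2^3 = 8

8


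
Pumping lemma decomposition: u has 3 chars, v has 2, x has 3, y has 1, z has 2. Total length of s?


|s| = |u| + |v| + |x| + |y| + |z|
= 3 + 2 + 3 + 1 + 2
= 5 + 3 + 3
= 8 + 3
= 11

11


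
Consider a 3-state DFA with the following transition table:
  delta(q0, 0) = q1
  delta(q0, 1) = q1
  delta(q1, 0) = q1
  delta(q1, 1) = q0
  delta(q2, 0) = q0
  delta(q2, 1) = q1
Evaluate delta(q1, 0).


Looking up transition function:
delta(q1, 0) in the table
Row: q1, Column: 0
Result: q1

q1


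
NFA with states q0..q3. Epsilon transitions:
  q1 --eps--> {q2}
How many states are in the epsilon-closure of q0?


Starting from q0
Initialize closure = {q0}
q0 has no outgoing epsilon transitions -> nothing to add
Final closure: {q0}
Size = 1

1


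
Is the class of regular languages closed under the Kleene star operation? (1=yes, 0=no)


Regular languages are closed under:
- Union (DFA product construction)
- Intersection (DFA product construction)
- Complement (swap accept/reject states)
- Concatenation (NFA construction)
- Kleene star (NFA construction)
Kleene star is in this list
Therefore: closed

1


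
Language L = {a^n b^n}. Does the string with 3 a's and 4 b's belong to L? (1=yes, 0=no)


Language requires equal numbers of a's and b's
PDA pushes for each 'a', pops for each 'b'
Number of a's = 3
Number of b's = 4
3 != 4 -> Reject

0


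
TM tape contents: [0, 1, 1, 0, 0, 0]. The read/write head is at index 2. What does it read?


Tape: [0, 1, 1, 0, 0, 0]
Positions: 0 1 2 3 4 5
Values:    0 1 1 0 0 0
Head at position 2
tape[2] = 1

1


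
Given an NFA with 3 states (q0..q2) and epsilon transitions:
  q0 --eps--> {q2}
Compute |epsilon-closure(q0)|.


Starting from q0
Initialize closure = {q0}
Follow epsilon from q0 -> add q2
Final closure: {q0, q2}
Size = 2

2


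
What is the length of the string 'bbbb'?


String: 'bbbb'
Counting characters:
  'b' appears 4 time(s)
Total length = 0 + 4 = 4

4


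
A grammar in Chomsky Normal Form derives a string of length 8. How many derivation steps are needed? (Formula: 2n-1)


Chomsky Normal Form derivation:
String length n = 8
Each step either:
  - Splits a nonterminal into two (n-1 such steps)
  - Converts a nonterminal to terminal (n such steps)
Total = (n-1) + n = 2n - 1
= 2(8) - 1
= 16 - 1
= 15

15


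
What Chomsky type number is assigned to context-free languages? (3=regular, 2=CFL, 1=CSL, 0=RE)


Chomsky hierarchy levels:
  Type 3: Regular (DFA/NFA/regex)
  Type 2: Context-free (PDA)
  Type 1: Context-sensitive
  Type 0: Recursively enumerable (TM)
'context-free' corresponds to Type 2

2


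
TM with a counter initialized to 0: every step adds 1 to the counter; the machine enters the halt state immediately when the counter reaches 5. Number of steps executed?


Counter starts at 0. Counting sequence:
  Step 1: counter = 1
  Step 2: counter = 2
  Step 3: counter = 3
  Step 4: counter = 4
  Step 5: counter = 5
Counter reached 5 -> halt
Total steps = 5

5


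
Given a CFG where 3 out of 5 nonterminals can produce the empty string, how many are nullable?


Nonterminals: {S, A, B, C, D}
A nonterminal is nullable if it can derive epsilon
Counting nullable nonterminals: 3
Total nullable = 3

3


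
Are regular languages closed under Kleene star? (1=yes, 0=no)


Regular languages are closed under:
- Union (DFA product construction)
- Intersection (DFA product construction)
- Complement (swap accept/reject states)
- Concatenation (NFA construction)
- Kleene star (NFA construction)
Kleene star is in this list
Therefore: closed

1


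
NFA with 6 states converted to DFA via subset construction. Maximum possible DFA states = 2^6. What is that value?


NFA has 6 states
Subset construction: each DFA state = subset of NFA states
Maximum subsets = 2^6
2^6 = 64

64


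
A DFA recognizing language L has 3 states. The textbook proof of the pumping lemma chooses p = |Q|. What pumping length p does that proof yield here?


Pumping lemma for regular languages (standard proof):
Take p = |Q|, the number of DFA states.
Any string of length >= |Q| passes through |Q|+1 states while reading its first |Q| symbols,
so by pigeonhole some state repeats, giving the loop that can be pumped.
Here |Q| = 3
Therefore the proof uses p = 3

3


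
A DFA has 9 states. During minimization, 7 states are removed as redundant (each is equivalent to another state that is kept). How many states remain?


Original DFA: 9 states
Redundant states removed: 7
Minimized states = original - removed
= 9 - 7
= 2

2


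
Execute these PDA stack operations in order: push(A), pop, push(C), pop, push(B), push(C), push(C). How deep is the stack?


Tracing stack operations:
  push(A) -> stack = [A], depth=1
  pop -> removed A, stack = [], depth=0
  push(C) -> stack = [C], depth=1
  pop -> removed C, stack = [], depth=0
  push(B) -> stack = [B], depth=1
  push(C) -> stack = [B,C], depth=2
  push(C) -> stack = [B,C,C], depth=3
Final depth = 3

3


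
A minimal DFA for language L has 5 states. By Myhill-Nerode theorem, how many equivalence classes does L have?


Myhill-Nerode theorem:
Number of equivalence classes = number of states in minimal DFA
Minimal DFA states = 5
Therefore equivalence classes = 5

5


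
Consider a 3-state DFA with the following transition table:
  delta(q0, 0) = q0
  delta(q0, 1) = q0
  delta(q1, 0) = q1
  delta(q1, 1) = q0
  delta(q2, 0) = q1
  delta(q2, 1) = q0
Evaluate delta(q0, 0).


Looking up transition function:
delta(q0, 0) in the table
Row: q0, Column: 0
Result: q0

q0


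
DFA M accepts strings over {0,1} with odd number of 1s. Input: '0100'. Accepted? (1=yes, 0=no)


DFA has 2 states: q_even (start, accept=no) and q_odd
Processing string '0100' character by character:
  Position 0: read '0', 1-count=0 -> q_even (no change)
  Position 1: read '1', 1-count=1 -> q_odd
  Position 2: read '0', 1-count=1 -> q_odd (no change)
  Position 3: read '0', 1-count=1 -> q_odd (no change)
Final state: q_odd, total 1s = 1 (odd); the DFA requires an odd count -> accept

1


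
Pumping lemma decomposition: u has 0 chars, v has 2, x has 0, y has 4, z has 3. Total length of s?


|s| = |u| + |v| + |x| + |y| + |z|
= 0 + 2 + 0 + 4 + 3
= 2 + 0 + 7
= 2 + 7
= 9

9


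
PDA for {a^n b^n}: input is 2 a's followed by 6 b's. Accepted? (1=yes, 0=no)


Language requires equal numbers of a's and b's
PDA pushes for each 'a', pops for each 'b'
Number of a's = 2
Number of b's = 6
2 != 6 -> Reject

0


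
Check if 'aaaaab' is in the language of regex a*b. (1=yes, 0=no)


Pattern: a*b
String: 'aaaaab'
Pattern requires: zero or more 'a's followed by exactly one 'b'
Found 5 leading 'a's
Remaining: 'b'
Remaining is exactly 'b' -> match
Result: 1

1


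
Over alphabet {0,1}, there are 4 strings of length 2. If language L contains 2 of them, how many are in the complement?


Alphabet: {0,1}
String length: 2
Total strings of length 2 = 2^2 = 4
Strings in L = 2
Complement = total - |L|
= 4 - 2
= 2

2


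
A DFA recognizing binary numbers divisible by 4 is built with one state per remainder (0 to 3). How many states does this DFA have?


Divisibility by 4 is tracked via the remainder mod 4: 0, 1, ..., 3
The construction assigns one state to each remainder
Number of remainders = 4

4


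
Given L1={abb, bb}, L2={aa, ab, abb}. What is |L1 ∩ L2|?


L1 = {abb, bb}
L2 = {aa, ab, abb}
Checking each string in L1 against L2:
  'abb': in L2? Yes
  'bb': in L2? No
Intersection = {abb}
|L1 ∩ L2| = 1

1


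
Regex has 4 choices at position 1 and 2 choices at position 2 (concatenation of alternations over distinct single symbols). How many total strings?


First group: 4 alternatives
Second group: 2 alternatives
Concatenation: each choice from group 1 pairs with each from group 2
Total = 4 x 2 = 8

8


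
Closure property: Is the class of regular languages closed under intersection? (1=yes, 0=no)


Regular languages are closed under all standard operations:
- Union: Yes (product construction)
- Intersection: Yes (product construction)
- Complement: Yes (swap accept/reject)
- Concatenation: Yes (NFA construction)
Operation: intersection -> Closed

1


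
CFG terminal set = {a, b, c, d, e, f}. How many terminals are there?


Terminal symbols: a, b, c, d, e, f
Counting each: a (#1), b (#2), c (#3), d (#4), e (#5), f (#6)
Total = 6

6


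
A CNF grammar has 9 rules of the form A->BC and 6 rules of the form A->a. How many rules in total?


CNF allows two rule forms:
  A -> BC (binary): 9 rules
  A -> a (terminal): 6 rules
Total = 9 + 6 = 15

15


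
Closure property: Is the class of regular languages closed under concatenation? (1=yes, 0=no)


Regular languages are closed under all standard operations:
- Union: Yes (product construction)
- Intersection: Yes (product construction)
- Complement: Yes (swap accept/reject)
- Concatenation: Yes (NFA construction)
Operation: concatenation -> Closed

1


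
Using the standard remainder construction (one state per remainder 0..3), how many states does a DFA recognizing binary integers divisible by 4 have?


Divisibility by 4 is tracked via the remainder mod 4: 0, 1, ..., 3
The construction assigns one state to each remainder
Number of remainders = 4

4


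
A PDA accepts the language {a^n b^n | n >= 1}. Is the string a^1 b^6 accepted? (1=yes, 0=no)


Language requires equal numbers of a's and b's
PDA pushes for each 'a', pops for each 'b'
Number of a's = 1
Number of b's = 6
1 != 6 -> Reject

0


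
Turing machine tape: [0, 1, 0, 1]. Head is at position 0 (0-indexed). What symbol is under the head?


Tape: [0, 1, 0, 1]
Positions: 0 1 2 3
Values:    0 1 0 1
Head at position 0
tape[0] = 0

0


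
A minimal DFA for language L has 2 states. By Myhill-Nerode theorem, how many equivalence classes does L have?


Myhill-Nerode theorem:
Number of equivalence classes = number of states in minimal DFA
Minimal DFA states = 2
Therefore equivalence classes = 2

2


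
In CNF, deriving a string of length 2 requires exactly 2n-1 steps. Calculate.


Chomsky Normal Form derivation:
String length n = 2
Each step either:
  - Splits a nonterminal into two (n-1 such steps)
  - Converts a nonterminal to terminal (n such steps)
Total = (n-1) + n = 2n - 1
= 2(2) - 1
= 4 - 1
= 3

3


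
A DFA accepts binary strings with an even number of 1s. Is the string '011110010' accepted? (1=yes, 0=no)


DFA has 2 states: q_even (start, accept=yes) and q_odd
Processing string '011110010' character by character:
  Position 0: read '0', 1-count=0 -> q_even (no change)
  Position 1: read '1', 1-count=1 -> q_odd
  Position 2: read '1', 1-count=2 -> q_even
  Position 3: read '1', 1-count=3 -> q_odd
  Position 4: read '1', 1-count=4 -> q_even
  Position 5: read '0', 1-count=4 -> q_even (no change)
  Position 6: read '0', 1-count=4 -> q_even (no change)
  Position 7: read '1', 1-count=5 -> q_odd
  Position 8: read '0', 1-count=5 -> q_odd (no change)
Final state: q_odd, total 1s = 5 (odd); the DFA requires an even count -> reject

0


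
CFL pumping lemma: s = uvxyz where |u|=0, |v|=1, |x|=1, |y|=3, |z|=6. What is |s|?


|s| = |u| + |v| + |x| + |y| + |z|
= 0 + 1 + 1 + 3 + 6
= 1 + 1 + 9
= 2 + 9
= 11

11


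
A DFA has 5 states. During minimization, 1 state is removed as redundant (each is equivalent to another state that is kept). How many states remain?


Original DFA: 5 states
Redundant states removed: 1
Minimized states = original - removed
= 5 - 1
= 4

4


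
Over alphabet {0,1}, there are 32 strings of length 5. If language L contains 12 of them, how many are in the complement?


Alphabet: {0,1}
String length: 5
Total strings of length 5 = 2^5 = 32
Strings in L = 12
Complement = total - |L|
= 32 - 12
= 20

20


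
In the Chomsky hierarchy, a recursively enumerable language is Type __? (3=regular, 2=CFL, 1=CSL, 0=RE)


Chomsky hierarchy levels:
  Type 3: Regular (DFA/NFA/regex)
  Type 2: Context-free (PDA)
  Type 1: Context-sensitive
  Type 0: Recursively enumerable (TM)
'recursively enumerable' corresponds to Type 0

0


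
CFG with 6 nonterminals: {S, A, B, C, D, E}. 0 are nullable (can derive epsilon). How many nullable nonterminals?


Nonterminals: {S, A, B, C, D, E}
A nonterminal is nullable if it can derive epsilon
Counting nullable nonterminals: 0
Total nullable = 0

0


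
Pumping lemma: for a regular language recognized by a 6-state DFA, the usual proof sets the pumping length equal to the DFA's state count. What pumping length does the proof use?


Pumping lemma for regular languages (standard proof):
Take p = |Q|, the number of DFA states.
Any string of length >= |Q| passes through |Q|+1 states while reading its first |Q| symbols,
so by pigeonhole some state repeats, giving the loop that can be pumped.
Here |Q| = 6
Therefore the proof uses p = 6

6


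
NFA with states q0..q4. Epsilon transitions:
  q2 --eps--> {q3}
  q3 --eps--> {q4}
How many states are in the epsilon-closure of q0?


Starting from q0
Initialize closure = {q0}
q0 has no outgoing epsilon transitions -> nothing to add
Final closure: {q0}
Size = 1

1


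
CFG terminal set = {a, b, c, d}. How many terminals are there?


Terminal symbols: a, b, c, d
Counting each: a (#1), b (#2), c (#3), d (#4)
Total = 4

4


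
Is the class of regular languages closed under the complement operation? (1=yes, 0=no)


Regular languages are closed under:
- Union (DFA product construction)
- Intersection (DFA product construction)
- Complement (swap accept/reject states)
- Concatenation (NFA construction)
- Kleene star (NFA construction)
complement is in this list
Therefore: closed

1


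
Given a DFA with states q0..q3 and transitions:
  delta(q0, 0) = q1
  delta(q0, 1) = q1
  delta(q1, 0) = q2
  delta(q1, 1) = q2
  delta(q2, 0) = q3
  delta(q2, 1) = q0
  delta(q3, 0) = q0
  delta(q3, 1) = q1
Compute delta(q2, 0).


Looking up transition function:
delta(q2, 0) in the table
Row: q2, Column: 0
Result: q3

q3


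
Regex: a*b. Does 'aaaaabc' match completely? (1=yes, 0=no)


Pattern: a*b
String: 'aaaaabc'
Pattern requires: zero or more 'a's followed by exactly one 'b'
Found 5 leading 'a's
Remaining: 'bc'
Remaining is not 'b' -> no match
Result: 0

0


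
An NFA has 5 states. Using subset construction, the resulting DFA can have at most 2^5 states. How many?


NFA has 5 states
Subset construction: each DFA state = subset of NFA states
Maximum subsets = 2^5
2^5 = 32

32


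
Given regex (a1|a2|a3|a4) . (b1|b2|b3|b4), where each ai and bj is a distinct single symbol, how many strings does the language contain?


First group: 4 alternatives
Second group: 4 alternatives
Concatenation: each choice from group 1 pairs with each from group 2
Total = 4 x 4 = 16

16


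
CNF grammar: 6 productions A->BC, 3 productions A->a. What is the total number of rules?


CNF allows two rule forms:
  A -> BC (binary): 6 rules
  A -> a (terminal): 3 rules
Total = 6 + 3 = 9

9


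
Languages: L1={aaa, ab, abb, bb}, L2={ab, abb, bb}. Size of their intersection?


L1 = {aaa, ab, abb, bb}
L2 = {ab, abb, bb}
Checking each string in L1 against L2:
  'aaa': in L2? No
  'ab': in L2? Yes
  'abb': in L2? Yes
  'bb': in L2? Yes
Intersection = {ab, abb, bb}
|L1 ∩ L2| = 3

3


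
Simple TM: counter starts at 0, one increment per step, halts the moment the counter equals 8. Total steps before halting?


Counter starts at 0. Counting sequence:
  Step 1: counter = 1
  Step 2: counter = 2
  Step 3: counter = 3
  Step 4: counter = 4
  Step 5: counter = 5
  Step 6: counter = 6
  Step 7: counter = 7
  Step 8: counter = 8
Counter reached 8 -> halt
Total steps = 8

8


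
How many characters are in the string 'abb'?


String: 'abb'
Counting characters:
  'a' appears 1 time(s)
  'b' appears 2 time(s)
Total length = 1 + 2 = 3

3


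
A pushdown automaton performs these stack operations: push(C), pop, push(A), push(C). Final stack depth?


Tracing stack operations:
  push(C) -> stack = [C], depth=1
  pop -> removed C, stack = [], depth=0
  push(A) -> stack = [A], depth=1
  push(C) -> stack = [A,C], depth=2
Final depth = 2

2


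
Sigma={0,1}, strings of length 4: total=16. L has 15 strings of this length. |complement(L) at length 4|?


Alphabet: {0,1}
String length: 4
Total strings of length 4 = 2^4 = 16
Strings in L = 15
Complement = total - |L|
= 16 - 15
= 1

1


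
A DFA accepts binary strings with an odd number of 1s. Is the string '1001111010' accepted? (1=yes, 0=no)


DFA has 2 states: q_even (start, accept=no) and q_odd
Processing string '1001111010' character by character:
  Position 0: read '1', 1-count=1 -> q_odd
  Position 1: read '0', 1-count=1 -> q_odd (no change)
  Position 2: read '0', 1-count=1 -> q_odd (no change)
  Position 3: read '1', 1-count=2 -> q_even
  Position 4: read '1', 1-count=3 -> q_odd
  Position 5: read '1', 1-count=4 -> q_even
  Position 6: read '1', 1-count=5 -> q_odd
  Position 7: read '0', 1-count=5 -> q_odd (no change)
  Position 8: read '1', 1-count=6 -> q_even
  Position 9: read '0', 1-count=6 -> q_even (no change)
Final state: q_even, total 1s = 6 (even); the DFA requires an odd count -> reject

0


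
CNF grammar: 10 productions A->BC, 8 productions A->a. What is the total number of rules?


CNF allows two rule forms:
  A -> BC (binary): 10 rules
  A -> a (terminal): 8 rules
Total = 10 + 8 = 18

18


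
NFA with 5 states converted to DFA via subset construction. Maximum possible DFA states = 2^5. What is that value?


NFA has 5 states
Subset construction: each DFA state = subset of NFA states
Maximum subsets = 2^5
2^5 = 32

32


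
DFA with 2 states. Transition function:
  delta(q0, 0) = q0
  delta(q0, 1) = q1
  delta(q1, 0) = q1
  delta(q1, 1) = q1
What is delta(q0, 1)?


Looking up transition function:
delta(q0, 1) in the table
Row: q0, Column: 1
Result: q1

q1


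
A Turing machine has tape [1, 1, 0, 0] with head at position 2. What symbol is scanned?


Tape: [1, 1, 0, 0]
Positions: 0 1 2 3
Values:    1 1 0 0
Head at position 2
tape[2] = 0

0


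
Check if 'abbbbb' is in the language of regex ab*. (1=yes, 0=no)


Pattern: ab*
String: 'abbbbb'
Pattern requires: exactly one 'a' followed by zero or more 'b's
First char is 'a' -> OK
Rest 'bbbbb': all b's? Yes
Result: 1

1


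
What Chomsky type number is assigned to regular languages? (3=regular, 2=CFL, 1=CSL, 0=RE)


Chomsky hierarchy levels:
  Type 3: Regular (DFA/NFA/regex)
  Type 2: Context-free (PDA)
  Type 1: Context-sensitive
  Type 0: Recursively enumerable (TM)
'regular' corresponds to Type 3

3


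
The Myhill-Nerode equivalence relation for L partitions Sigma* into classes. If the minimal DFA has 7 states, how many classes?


Myhill-Nerode theorem:
Number of equivalence classes = number of states in minimal DFA
Minimal DFA states = 7
Therefore equivalence classes = 7

7


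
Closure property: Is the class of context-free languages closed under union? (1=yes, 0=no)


CFL closure properties:
  Closed under: union, concatenation, Kleene star
  NOT closed under: intersection, complement
Operation 'union' is in closed list -> Yes (closed)

1


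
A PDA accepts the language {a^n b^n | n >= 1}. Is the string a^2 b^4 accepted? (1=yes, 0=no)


Language requires equal numbers of a's and b's
PDA pushes for each 'a', pops for each 'b'
Number of a's = 2
Number of b's = 4
2 != 4 -> Reject

0


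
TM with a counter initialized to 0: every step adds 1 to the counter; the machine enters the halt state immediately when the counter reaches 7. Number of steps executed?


Counter starts at 0. Counting sequence:
  Step 1: counter = 1
  Step 2: counter = 2
  Step 3: counter = 3
  Step 4: counter = 4
  Step 5: counter = 5
  Step 6: counter = 6
  Step 7: counter = 7
Counter reached 7 -> halt
Total steps = 7

7


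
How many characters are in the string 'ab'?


String: 'ab'
Counting characters:
  'a' appears 1 time(s)
  'b' appears 1 time(s)
Total length = 1 + 1 = 2

2


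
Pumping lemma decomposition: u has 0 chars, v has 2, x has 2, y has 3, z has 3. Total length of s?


|s| = |u| + |v| + |x| + |y| + |z|
= 0 + 2 + 2 + 3 + 3
= 2 + 2 + 6
= 4 + 6
= 10

10


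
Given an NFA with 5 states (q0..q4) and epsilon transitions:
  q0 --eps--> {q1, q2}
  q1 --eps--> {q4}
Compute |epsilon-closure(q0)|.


Starting from q0
Initialize closure = {q0}
Follow epsilon from q0 -> add q1
Follow epsilon from q0 -> add q2
Follow epsilon from q1 -> add q4
Final closure: {q0, q1, q2, q4}
Size = 4

4


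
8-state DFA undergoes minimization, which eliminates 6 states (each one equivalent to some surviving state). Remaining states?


Original DFA: 8 states
Redundant states removed: 6
Minimized states = original - removed
= 8 - 6
= 2

2


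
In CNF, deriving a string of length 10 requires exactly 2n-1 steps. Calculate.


Chomsky Normal Form derivation:
String length n = 10
Each step either:
  - Splits a nonterminal into two (n-1 such steps)
  - Converts a nonterminal to terminal (n such steps)
Total = (n-1) + n = 2n - 1
= 2(10) - 1
= 20 - 1
= 19

19


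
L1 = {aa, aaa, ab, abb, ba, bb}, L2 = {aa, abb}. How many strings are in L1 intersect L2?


L1 = {aa, aaa, ab, abb, ba, bb}
L2 = {aa, abb}
Checking each string in L1 against L2:
  'aa': in L2? Yes
  'aaa': in L2? No
  'ab': in L2? No
  'abb': in L2? Yes
  'ba': in L2? No
  'bb': in L2? No
Intersection = {aa, abb}
|L1 ∩ L2| = 2

2


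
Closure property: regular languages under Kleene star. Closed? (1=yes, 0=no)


Regular languages are closed under:
- Union (DFA product construction)
- Intersection (DFA product construction)
- Complement (swap accept/reject states)
- Concatenation (NFA construction)
- Kleene star (NFA construction)
Kleene star is in this list
Therefore: closed

1


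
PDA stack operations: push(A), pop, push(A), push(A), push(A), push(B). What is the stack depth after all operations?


Tracing stack operations:
  push(A) -> stack = [A], depth=1
  pop -> removed A, stack = [], depth=0
  push(A) -> stack = [A], depth=1
  push(A) -> stack = [A,A], depth=2
  push(A) -> stack = [A,A,A], depth=3
  push(B) -> stack = [A,A,A,B], depth=4
Final depth = 4

4


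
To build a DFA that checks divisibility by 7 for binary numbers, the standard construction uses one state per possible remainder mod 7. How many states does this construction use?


Divisibility by 7 is tracked via the remainder mod 7: 0, 1, ..., 6
The construction assigns one state to each remainder
Number of remainders = 7

7


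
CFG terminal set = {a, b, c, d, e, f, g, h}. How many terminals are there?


Terminal symbols: a, b, c, d, e, f, g, h
Counting each: a (#1), b (#2), c (#3), d (#4), e (#5), f (#6), g (#7), h (#8)
Total = 8

8


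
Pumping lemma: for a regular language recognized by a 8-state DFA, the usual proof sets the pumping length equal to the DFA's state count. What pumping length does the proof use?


Pumping lemma for regular languages (standard proof):
Take p = |Q|, the number of DFA states.
Any string of length >= |Q| passes through |Q|+1 states while reading its first |Q| symbols,
so by pigeonhole some state repeats, giving the loop that can be pumped.
Here |Q| = 8
Therefore the proof uses p = 8

8


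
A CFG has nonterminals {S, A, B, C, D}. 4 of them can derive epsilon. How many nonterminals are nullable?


Nonterminals: {S, A, B, C, D}
A nonterminal is nullable if it can derive epsilon
Counting nullable nonterminals: 4
Total nullable = 4

4


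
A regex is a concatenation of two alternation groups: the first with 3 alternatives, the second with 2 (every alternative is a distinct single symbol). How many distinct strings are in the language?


First group: 3 alternatives
Second group: 2 alternatives
Concatenation: each choice from group 1 pairs with each from group 2
Total = 3 x 2 = 6

6


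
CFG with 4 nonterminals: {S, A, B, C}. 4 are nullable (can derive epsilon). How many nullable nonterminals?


Nonterminals: {S, A, B, C}
A nonterminal is nullable if it can derive epsilon
Counting nullable nonterminals: 4
Total nullable = 4

4


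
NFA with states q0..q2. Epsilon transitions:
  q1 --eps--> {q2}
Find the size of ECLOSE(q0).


Starting from q0
Initialize closure = {q0}
q0 has no outgoing epsilon transitions -> nothing to add
Final closure: {q0}
Size = 1

1


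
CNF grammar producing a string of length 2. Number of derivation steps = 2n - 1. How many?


Chomsky Normal Form derivation:
String length n = 2
Each step either:
  - Splits a nonterminal into two (n-1 such steps)
  - Converts a nonterminal to terminal (n such steps)
Total = (n-1) + n = 2n - 1
= 2(2) - 1
= 4 - 1
= 3

3


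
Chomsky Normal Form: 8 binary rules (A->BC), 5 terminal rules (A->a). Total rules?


CNF allows two rule forms:
  A -> BC (binary): 8 rules
  A -> a (terminal): 5 rules
Total = 8 + 5 = 13

13


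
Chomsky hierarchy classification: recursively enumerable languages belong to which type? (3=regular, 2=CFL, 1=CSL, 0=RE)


Chomsky hierarchy levels:
  Type 3: Regular (DFA/NFA/regex)
  Type 2: Context-free (PDA)
  Type 1: Context-sensitive
  Type 0: Recursively enumerable (TM)
'recursively enumerable' corresponds to Type 0

0


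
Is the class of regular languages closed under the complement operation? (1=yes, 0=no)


Regular languages are closed under:
- Union (DFA product construction)
- Intersection (DFA product construction)
- Complement (swap accept/reject states)
- Concatenation (NFA construction)
- Kleene star (NFA construction)
complement is in this list
Therefore: closed

1


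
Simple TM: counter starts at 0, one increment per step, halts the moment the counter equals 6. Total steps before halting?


Counter starts at 0. Counting sequence:
  Step 1: counter = 1
  Step 2: counter = 2
  Step 3: counter = 3
  Step 4: counter = 4
  Step 5: counter = 5
  Step 6: counter = 6
Counter reached 6 -> halt
Total steps = 6

6


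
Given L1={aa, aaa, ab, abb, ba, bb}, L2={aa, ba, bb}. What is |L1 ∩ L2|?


L1 = {aa, aaa, ab, abb, ba, bb}
L2 = {aa, ba, bb}
Checking each string in L1 against L2:
  'aa': in L2? Yes
  'aaa': in L2? No
  'ab': in L2? No
  'abb': in L2? No
  'ba': in L2? Yes
  'bb': in L2? Yes
Intersection = {aa, ba, bb}
|L1 ∩ L2| = 3

3


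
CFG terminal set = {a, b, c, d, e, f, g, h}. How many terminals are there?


Terminal symbols: a, b, c, d, e, f, g, h
Counting each: a (#1), b (#2), c (#3), d (#4), e (#5), f (#6), g (#7), h (#8)
Total = 8

8


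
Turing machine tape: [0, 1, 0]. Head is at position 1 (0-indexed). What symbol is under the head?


Tape: [0, 1, 0]
Positions: 0 1 2
Values:    0 1 0
Head at position 1
tape[1] = 1

1


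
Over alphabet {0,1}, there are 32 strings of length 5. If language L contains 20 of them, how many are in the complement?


Alphabet: {0,1}
String length: 5
Total strings of length 5 = 2^5 = 32
Strings in L = 20
Complement = total - |L|
= 32 - 20
= 12

12


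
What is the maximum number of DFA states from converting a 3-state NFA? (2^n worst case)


NFA has 3 states
Subset construction: each DFA state = subset of NFA states
Maximum subsets = 2^3
2^3 = 8

8


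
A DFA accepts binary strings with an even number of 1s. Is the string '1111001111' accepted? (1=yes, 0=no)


DFA has 2 states: q_even (start, accept=yes) and q_odd
Processing string '1111001111' character by character:
  Position 0: read '1', 1-count=1 -> q_odd
  Position 1: read '1', 1-count=2 -> q_even
  Position 2: read '1', 1-count=3 -> q_odd
  Position 3: read '1', 1-count=4 -> q_even
  Position 4: read '0', 1-count=4 -> q_even (no change)
  Position 5: read '0', 1-count=4 -> q_even (no change)
  Position 6: read '1', 1-count=5 -> q_odd
  Position 7: read '1', 1-count=6 -> q_even
  Position 8: read '1', 1-count=7 -> q_odd
  Position 9: read '1', 1-count=8 -> q_even
Final state: q_even, total 1s = 8 (even); the DFA requires an even count -> accept

1


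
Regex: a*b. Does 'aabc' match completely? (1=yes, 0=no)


Pattern: a*b
String: 'aabc'
Pattern requires: zero or more 'a's followed by exactly one 'b'
Found 2 leading 'a's
Remaining: 'bc'
Remaining is not 'b' -> no match
Result: 0

0


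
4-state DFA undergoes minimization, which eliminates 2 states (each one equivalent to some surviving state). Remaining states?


Original DFA: 4 states
Redundant states removed: 2
Minimized states = original - removed
= 4 - 2
= 2

2


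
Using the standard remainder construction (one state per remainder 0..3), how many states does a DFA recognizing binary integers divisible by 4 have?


Divisibility by 4 is tracked via the remainder mod 4: 0, 1, ..., 3
The construction assigns one state to each remainder
Number of remainders = 4

4


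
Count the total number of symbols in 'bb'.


String: 'bb'
Counting characters:
  'b' appears 2 time(s)
Total length = 0 + 2 = 2

2


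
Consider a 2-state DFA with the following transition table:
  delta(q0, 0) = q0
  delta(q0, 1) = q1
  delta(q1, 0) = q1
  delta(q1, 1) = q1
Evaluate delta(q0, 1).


Looking up transition function:
delta(q0, 1) in the table
Row: q0, Column: 1
Result: q1

q1


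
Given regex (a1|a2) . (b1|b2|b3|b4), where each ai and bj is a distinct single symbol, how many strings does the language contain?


First group: 2 alternatives
Second group: 4 alternatives
Concatenation: each choice from group 1 pairs with each from group 2
Total = 2 x 4 = 8

8


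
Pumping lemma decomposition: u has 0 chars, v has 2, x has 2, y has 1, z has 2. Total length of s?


|s| = |u| + |v| + |x| + |y| + |z|
= 0 + 2 + 2 + 1 + 2
= 2 + 2 + 3
= 4 + 3
= 7

7


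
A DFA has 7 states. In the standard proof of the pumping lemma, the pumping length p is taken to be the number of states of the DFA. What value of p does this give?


Pumping lemma for regular languages (standard proof):
Take p = |Q|, the number of DFA states.
Any string of length >= |Q| passes through |Q|+1 states while reading its first |Q| symbols,
so by pigeonhole some state repeats, giving the loop that can be pumped.
Here |Q| = 7
Therefore the proof uses p = 7

7


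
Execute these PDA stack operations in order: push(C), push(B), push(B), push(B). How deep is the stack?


Tracing stack operations:
  push(C) -> stack = [C], depth=1
  push(B) -> stack = [C,B], depth=2
  push(B) -> stack = [C,B,B], depth=3
  push(B) -> stack = [C,B,B,B], depth=4
Final depth = 4

4


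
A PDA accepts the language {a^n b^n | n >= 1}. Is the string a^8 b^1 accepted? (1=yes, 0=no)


Language requires equal numbers of a's and b's
PDA pushes for each 'a', pops for each 'b'
Number of a's = 8
Number of b's = 1
8 != 1 -> Reject

0


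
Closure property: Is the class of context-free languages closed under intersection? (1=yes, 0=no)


CFL closure properties:
  Closed under: union, concatenation, Kleene star
  NOT closed under: intersection, complement
Operation 'intersection' is in not-closed list -> No (not closed)

0


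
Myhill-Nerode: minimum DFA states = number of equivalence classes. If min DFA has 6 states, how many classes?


Myhill-Nerode theorem:
Number of equivalence classes = number of states in minimal DFA
Minimal DFA states = 6
Therefore equivalence classes = 6

6


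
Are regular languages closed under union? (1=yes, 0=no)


Regular languages are closed under all standard operations:
- Union: Yes (product construction)
- Intersection: Yes (product construction)
- Complement: Yes (swap accept/reject)
- Concatenation: Yes (NFA construction)
Operation: union -> Closed

1


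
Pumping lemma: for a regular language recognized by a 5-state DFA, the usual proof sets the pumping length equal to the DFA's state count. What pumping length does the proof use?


Pumping lemma for regular languages (standard proof):
Take p = |Q|, the number of DFA states.
Any string of length >= |Q| passes through |Q|+1 states while reading its first |Q| symbols,
so by pigeonhole some state repeats, giving the loop that can be pumped.
Here |Q| = 5
Therefore the proof uses p = 5

5


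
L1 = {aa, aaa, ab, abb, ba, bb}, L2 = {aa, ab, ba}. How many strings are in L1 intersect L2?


L1 = {aa, aaa, ab, abb, ba, bb}
L2 = {aa, ab, ba}
Checking each string in L1 against L2:
  'aa': in L2? Yes
  'aaa': in L2? No
  'ab': in L2? Yes
  'abb': in L2? No
  'ba': in L2? Yes
  'bb': in L2? No
Intersection = {aa, ab, ba}
|L1 ∩ L2| = 3

3


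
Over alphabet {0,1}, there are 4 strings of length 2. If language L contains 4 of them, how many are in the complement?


Alphabet: {0,1}
String length: 2
Total strings of length 2 = 2^2 = 4
Strings in L = 4
Complement = total - |L|
= 4 - 4
= 0

0


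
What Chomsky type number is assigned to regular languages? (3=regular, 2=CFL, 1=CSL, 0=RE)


Chomsky hierarchy levels:
  Type 3: Regular (DFA/NFA/regex)
  Type 2: Context-free (PDA)
  Type 1: Context-sensitive
  Type 0: Recursively enumerable (TM)
'regular' corresponds to Type 3

3
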